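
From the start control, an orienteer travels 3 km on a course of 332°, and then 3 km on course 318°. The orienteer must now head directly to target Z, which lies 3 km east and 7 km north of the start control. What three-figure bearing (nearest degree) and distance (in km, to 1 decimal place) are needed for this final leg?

072°, 6.8 km

Leg 1 (332°, 3 km): east 3 sin 332° = -1.41, north 3 cos 332° = 2.65
Leg 2 (318°, 3 km): east 3 sin 318° = -2.01, north 3 cos 318° = 2.23
Current position: (-3.42, 4.88). Target: (3, 7). Remaining: Δeast = 6.42, Δnorth = 2.12.
Bearing = atan2(6.42, 2.12) mod 360° = 71.70°; distance = √((6.42)² + (2.12)²) = 6.758 km.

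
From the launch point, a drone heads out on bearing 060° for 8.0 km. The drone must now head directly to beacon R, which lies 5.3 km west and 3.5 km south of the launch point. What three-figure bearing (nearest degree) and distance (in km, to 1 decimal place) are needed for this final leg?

Leg 1 (060°, 8.0 km): east 8.0 sin 60° = 6.93, north 8.0 cos 60° = 4.00
Current position: (6.93, 4.00). Target: (-5.3, -3.5). Remaining: Δeast = -12.23, Δnorth = -7.50.
Bearing = atan2(-12.23, -7.50) mod 360° = 238.48°; distance = √((-12.23)² + (-7.50)²) = 14.345 km.

238°, 14.3 km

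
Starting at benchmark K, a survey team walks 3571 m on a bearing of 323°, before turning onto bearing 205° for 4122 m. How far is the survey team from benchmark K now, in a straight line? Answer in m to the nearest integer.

Leg 1 (323°, 3571 m): east 3571 sin 323° = -2149.08, north 3571 cos 323° = 2851.93
Leg 2 (205°, 4122 m): east 4122 sin 205° = -1742.03, north 4122 cos 205° = -3735.80
Net: -3891.11 east, -883.87 north. Distance = √((-3891.11)² + (-883.87)²) = 3990.238 m.

3990 m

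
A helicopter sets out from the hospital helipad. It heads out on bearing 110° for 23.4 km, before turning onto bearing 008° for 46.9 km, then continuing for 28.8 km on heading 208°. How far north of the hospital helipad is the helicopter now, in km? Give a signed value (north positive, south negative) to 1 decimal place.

Leg 1 (110°, 23.4 km): east 23.4 sin 110° = 21.99, north 23.4 cos 110° = -8.00
Leg 2 (008°, 46.9 km): east 46.9 sin 8° = 6.53, north 46.9 cos 8° = 46.44
Leg 3 (208°, 28.8 km): east 28.8 sin 208° = -13.52, north 28.8 cos 208° = -25.43
Net north component: 13.01 km.

13.0 km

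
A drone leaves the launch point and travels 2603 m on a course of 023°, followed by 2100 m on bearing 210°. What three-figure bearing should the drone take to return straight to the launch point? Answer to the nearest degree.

Leg 1 (023°, 2603 m): east 2603 sin 23° = 1017.07, north 2603 cos 23° = 2396.07
Leg 2 (210°, 2100 m): east 2100 sin 210° = -1050.00, north 2100 cos 210° = -1818.65
Net displacement: -32.93 east, 577.42 north. Direction back to start is (32.93, -577.42): bearing = atan2(32.93, -577.42) mod 360° = 176.74° ≈ 177°.

177°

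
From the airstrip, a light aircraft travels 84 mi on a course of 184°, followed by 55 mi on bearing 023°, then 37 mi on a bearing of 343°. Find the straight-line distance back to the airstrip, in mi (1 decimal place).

Leg 1 (184°, 84 mi): east 84 sin 184° = -5.86, north 84 cos 184° = -83.80
Leg 2 (023°, 55 mi): east 55 sin 23° = 21.49, north 55 cos 23° = 50.63
Leg 3 (343°, 37 mi): east 37 sin 343° = -10.82, north 37 cos 343° = 35.38
Net: 4.81 east, 2.22 north. Distance = √((4.81)² + (2.22)²) = 5.298 mi.

5.3 mi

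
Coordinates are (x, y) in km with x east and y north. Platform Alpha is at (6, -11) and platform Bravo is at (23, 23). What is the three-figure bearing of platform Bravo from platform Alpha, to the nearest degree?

Δeast = 23 − 6 = 17.00; Δnorth = 23 − -11 = 34.00.
Bearing = atan2(Δeast, Δnorth) mod 360° = 26.57° ≈ 027°.

027°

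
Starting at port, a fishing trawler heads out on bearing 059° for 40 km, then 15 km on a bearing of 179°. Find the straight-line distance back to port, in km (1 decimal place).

Leg 1 (059°, 40 km): east 40 sin 59° = 34.29, north 40 cos 59° = 20.60
Leg 2 (179°, 15 km): east 15 sin 179° = 0.26, north 15 cos 179° = -15.00
Net: 34.55 east, 5.60 north. Distance = √((34.55)² + (5.60)²) = 35.000 km.

35.0 km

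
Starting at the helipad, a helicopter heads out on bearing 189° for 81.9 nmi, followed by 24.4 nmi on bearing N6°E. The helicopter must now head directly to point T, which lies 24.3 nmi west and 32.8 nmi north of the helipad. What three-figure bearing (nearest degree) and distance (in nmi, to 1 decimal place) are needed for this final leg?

Leg 1 (189°, 81.9 nmi): east 81.9 sin 189° = -12.81, north 81.9 cos 189° = -80.89
Leg 2 (N6°E, 24.4 nmi): east 24.4 sin 6° = 2.55, north 24.4 cos 6° = 24.27
Current position: (-10.26, -56.63). Target: (-24.3, 32.8). Remaining: Δeast = -14.04, Δnorth = 89.43.
Bearing = atan2(-14.04, 89.43) mod 360° = 351.08°; distance = √((-14.04)² + (89.43)²) = 90.521 nmi.

351°, 90.5 nmi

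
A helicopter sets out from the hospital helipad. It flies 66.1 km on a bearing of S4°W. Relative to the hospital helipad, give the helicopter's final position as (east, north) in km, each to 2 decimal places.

Leg 1 (S4°W, 66.1 km): east 66.1 sin 184° = -4.61, north 66.1 cos 184° = -65.94
Summing: -4.61 km east, -65.94 km north → (-4.61, -65.94).

(-4.61, -65.94)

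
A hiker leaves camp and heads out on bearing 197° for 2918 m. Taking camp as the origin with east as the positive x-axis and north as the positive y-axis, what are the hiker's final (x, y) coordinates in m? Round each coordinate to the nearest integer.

Leg 1 (197°, 2918 m): east 2918 sin 197° = -853.14, north 2918 cos 197° = -2790.50
Summing: -853.14 m east, -2790.50 m north → (-853, -2790).

(-853, -2790)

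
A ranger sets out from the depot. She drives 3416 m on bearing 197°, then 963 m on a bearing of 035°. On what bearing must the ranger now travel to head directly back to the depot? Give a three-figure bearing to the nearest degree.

Leg 1 (197°, 3416 m): east 3416 sin 197° = -998.74, north 3416 cos 197° = -3266.74
Leg 2 (035°, 963 m): east 963 sin 35° = 552.35, north 963 cos 35° = 788.84
Net displacement: -446.39 east, -2477.89 north. Direction back to start is (446.39, 2477.89): bearing = atan2(446.39, 2477.89) mod 360° = 10.21° ≈ 010°.

010°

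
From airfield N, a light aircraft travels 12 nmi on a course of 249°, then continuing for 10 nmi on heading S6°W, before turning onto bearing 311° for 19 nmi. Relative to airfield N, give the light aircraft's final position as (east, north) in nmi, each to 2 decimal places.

(-26.59, -1.78)

Leg 1 (249°, 12 nmi): east 12 sin 249° = -11.20, north 12 cos 249° = -4.30
Leg 2 (S6°W, 10 nmi): east 10 sin 186° = -1.05, north 10 cos 186° = -9.95
Leg 3 (311°, 19 nmi): east 19 sin 311° = -14.34, north 19 cos 311° = 12.47
Summing: -26.59 nmi east, -1.78 nmi north → (-26.59, -1.78).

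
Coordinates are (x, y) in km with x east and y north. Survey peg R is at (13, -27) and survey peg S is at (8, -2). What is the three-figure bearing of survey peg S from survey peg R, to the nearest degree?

349°

Δeast = 8 − 13 = -5.00; Δnorth = -2 − -27 = 25.00.
Bearing = atan2(Δeast, Δnorth) mod 360° = 348.69° ≈ 349°.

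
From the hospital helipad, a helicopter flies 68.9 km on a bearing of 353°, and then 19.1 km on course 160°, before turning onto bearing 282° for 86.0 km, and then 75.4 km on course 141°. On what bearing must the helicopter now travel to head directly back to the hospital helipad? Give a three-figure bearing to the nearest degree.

104°

Leg 1 (353°, 68.9 km): east 68.9 sin 353° = -8.40, north 68.9 cos 353° = 68.39
Leg 2 (160°, 19.1 km): east 19.1 sin 160° = 6.53, north 19.1 cos 160° = -17.95
Leg 3 (282°, 86.0 km): east 86.0 sin 282° = -84.12, north 86.0 cos 282° = 17.88
Leg 4 (141°, 75.4 km): east 75.4 sin 141° = 47.45, north 75.4 cos 141° = -58.60
Net displacement: -38.53 east, 9.72 north. Direction back to start is (38.53, -9.72): bearing = atan2(38.53, -9.72) mod 360° = 104.16° ≈ 104°.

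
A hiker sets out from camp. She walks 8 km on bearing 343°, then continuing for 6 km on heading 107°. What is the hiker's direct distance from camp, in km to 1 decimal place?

6.8 km

Leg 1 (343°, 8 km): east 8 sin 343° = -2.34, north 8 cos 343° = 7.65
Leg 2 (107°, 6 km): east 6 sin 107° = 5.74, north 6 cos 107° = -1.75
Net: 3.40 east, 5.90 north. Distance = √((3.40)² + (5.90)²) = 6.806 km.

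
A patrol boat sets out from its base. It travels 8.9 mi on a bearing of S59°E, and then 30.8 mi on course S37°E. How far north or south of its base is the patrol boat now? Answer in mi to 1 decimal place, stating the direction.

29.2 mi south

Leg 1 (S59°E, 8.9 mi): east 8.9 sin 121° = 7.63, north 8.9 cos 121° = -4.58
Leg 2 (S37°E, 30.8 mi): east 30.8 sin 143° = 18.54, north 30.8 cos 143° = -24.60
Net north component: -29.18 mi.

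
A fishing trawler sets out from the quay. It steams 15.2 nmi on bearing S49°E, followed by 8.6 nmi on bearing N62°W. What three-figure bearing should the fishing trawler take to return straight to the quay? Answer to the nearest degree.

Leg 1 (S49°E, 15.2 nmi): east 15.2 sin 131° = 11.47, north 15.2 cos 131° = -9.97
Leg 2 (N62°W, 8.6 nmi): east 8.6 sin 298° = -7.59, north 8.6 cos 298° = 4.04
Net displacement: 3.88 east, -5.93 north. Direction back to start is (-3.88, 5.93): bearing = atan2(-3.88, 5.93) mod 360° = 326.84° ≈ 327°.

327°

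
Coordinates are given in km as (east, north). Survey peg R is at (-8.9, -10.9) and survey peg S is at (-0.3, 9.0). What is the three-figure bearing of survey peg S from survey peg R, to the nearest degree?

Δeast = -0.3 − -8.9 = 8.60; Δnorth = 9.0 − -10.9 = 19.90.
Bearing = atan2(Δeast, Δnorth) mod 360° = 23.37° ≈ 023°.

023°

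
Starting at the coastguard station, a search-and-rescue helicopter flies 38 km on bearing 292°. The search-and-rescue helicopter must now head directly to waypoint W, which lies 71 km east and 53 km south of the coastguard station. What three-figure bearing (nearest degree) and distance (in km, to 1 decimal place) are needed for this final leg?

122°, 125.7 km

Leg 1 (292°, 38 km): east 38 sin 292° = -35.23, north 38 cos 292° = 14.24
Current position: (-35.23, 14.24). Target: (71, -53). Remaining: Δeast = 106.23, Δnorth = -67.24.
Bearing = atan2(106.23, -67.24) mod 360° = 122.33°; distance = √((106.23)² + (-67.24)²) = 125.722 km.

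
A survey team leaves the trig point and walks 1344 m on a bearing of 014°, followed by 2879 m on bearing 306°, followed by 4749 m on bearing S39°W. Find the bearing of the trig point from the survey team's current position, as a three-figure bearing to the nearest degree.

Leg 1 (014°, 1344 m): east 1344 sin 14° = 325.14, north 1344 cos 14° = 1304.08
Leg 2 (306°, 2879 m): east 2879 sin 306° = -2329.16, north 2879 cos 306° = 1692.23
Leg 3 (S39°W, 4749 m): east 4749 sin 219° = -2988.64, north 4749 cos 219° = -3690.67
Net displacement: -4992.66 east, -694.35 north. Direction back to start is (4992.66, 694.35): bearing = atan2(4992.66, 694.35) mod 360° = 82.08° ≈ 082°.

082°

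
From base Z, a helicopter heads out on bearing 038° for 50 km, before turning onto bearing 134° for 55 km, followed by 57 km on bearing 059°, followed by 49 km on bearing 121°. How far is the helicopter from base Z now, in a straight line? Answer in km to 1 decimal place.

161.3 km

Leg 1 (038°, 50 km): east 50 sin 38° = 30.78, north 50 cos 38° = 39.40
Leg 2 (134°, 55 km): east 55 sin 134° = 39.56, north 55 cos 134° = -38.21
Leg 3 (059°, 57 km): east 57 sin 59° = 48.86, north 57 cos 59° = 29.36
Leg 4 (121°, 49 km): east 49 sin 121° = 42.00, north 49 cos 121° = -25.24
Net: 161.21 east, 5.31 north. Distance = √((161.21)² + (5.31)²) = 161.294 km.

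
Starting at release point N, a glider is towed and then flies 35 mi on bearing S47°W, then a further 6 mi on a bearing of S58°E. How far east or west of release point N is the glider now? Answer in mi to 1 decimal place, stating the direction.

20.5 mi west

Leg 1 (S47°W, 35 mi): east 35 sin 227° = -25.60, north 35 cos 227° = -23.87
Leg 2 (S58°E, 6 mi): east 6 sin 122° = 5.09, north 6 cos 122° = -3.18
Net east component: -20.51 mi.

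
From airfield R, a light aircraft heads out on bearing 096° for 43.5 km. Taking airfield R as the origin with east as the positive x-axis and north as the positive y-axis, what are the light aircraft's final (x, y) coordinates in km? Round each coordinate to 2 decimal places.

(43.26, -4.55)

Leg 1 (096°, 43.5 km): east 43.5 sin 96° = 43.26, north 43.5 cos 96° = -4.55
Summing: 43.26 km east, -4.55 km north → (43.26, -4.55).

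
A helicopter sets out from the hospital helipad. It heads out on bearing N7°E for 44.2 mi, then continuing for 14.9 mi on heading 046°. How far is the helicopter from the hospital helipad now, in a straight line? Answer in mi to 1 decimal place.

56.6 mi

Leg 1 (N7°E, 44.2 mi): east 44.2 sin 7° = 5.39, north 44.2 cos 7° = 43.87
Leg 2 (046°, 14.9 mi): east 14.9 sin 46° = 10.72, north 14.9 cos 46° = 10.35
Net: 16.10 east, 54.22 north. Distance = √((16.10)² + (54.22)²) = 56.562 mi.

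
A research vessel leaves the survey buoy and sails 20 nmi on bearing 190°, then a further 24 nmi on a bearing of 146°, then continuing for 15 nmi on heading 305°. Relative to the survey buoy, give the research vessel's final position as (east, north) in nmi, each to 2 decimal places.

Leg 1 (190°, 20 nmi): east 20 sin 190° = -3.47, north 20 cos 190° = -19.70
Leg 2 (146°, 24 nmi): east 24 sin 146° = 13.42, north 24 cos 146° = -19.90
Leg 3 (305°, 15 nmi): east 15 sin 305° = -12.29, north 15 cos 305° = 8.60
Summing: -2.34 nmi east, -30.99 nmi north → (-2.34, -30.99).

(-2.34, -30.99)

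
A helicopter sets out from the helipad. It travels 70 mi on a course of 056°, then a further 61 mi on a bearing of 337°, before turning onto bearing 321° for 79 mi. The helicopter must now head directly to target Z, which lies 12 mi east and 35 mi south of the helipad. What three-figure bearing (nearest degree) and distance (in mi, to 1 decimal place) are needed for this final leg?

Leg 1 (056°, 70 mi): east 70 sin 56° = 58.03, north 70 cos 56° = 39.14
Leg 2 (337°, 61 mi): east 61 sin 337° = -23.83, north 61 cos 337° = 56.15
Leg 3 (321°, 79 mi): east 79 sin 321° = -49.72, north 79 cos 321° = 61.39
Current position: (-15.52, 156.69). Target: (12, -35). Remaining: Δeast = 27.52, Δnorth = -191.69.
Bearing = atan2(27.52, -191.69) mod 360° = 171.83°; distance = √((27.52)² + (-191.69)²) = 193.654 mi.

172°, 193.7 mi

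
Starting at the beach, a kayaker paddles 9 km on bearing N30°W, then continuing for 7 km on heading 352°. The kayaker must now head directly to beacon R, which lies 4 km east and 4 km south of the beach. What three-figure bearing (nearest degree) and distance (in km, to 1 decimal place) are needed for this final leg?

153°, 21.0 km

Leg 1 (N30°W, 9 km): east 9 sin 330° = -4.50, north 9 cos 330° = 7.79
Leg 2 (352°, 7 km): east 7 sin 352° = -0.97, north 7 cos 352° = 6.93
Current position: (-5.47, 14.73). Target: (4, -4). Remaining: Δeast = 9.47, Δnorth = -18.73.
Bearing = atan2(9.47, -18.73) mod 360° = 153.16°; distance = √((9.47)² + (-18.73)²) = 20.986 km.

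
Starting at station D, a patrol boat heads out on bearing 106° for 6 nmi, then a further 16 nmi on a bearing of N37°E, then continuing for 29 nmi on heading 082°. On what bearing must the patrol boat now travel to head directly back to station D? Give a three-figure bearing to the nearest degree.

Leg 1 (106°, 6 nmi): east 6 sin 106° = 5.77, north 6 cos 106° = -1.65
Leg 2 (N37°E, 16 nmi): east 16 sin 37° = 9.63, north 16 cos 37° = 12.78
Leg 3 (082°, 29 nmi): east 29 sin 82° = 28.72, north 29 cos 82° = 4.04
Net displacement: 44.11 east, 15.16 north. Direction back to start is (-44.11, -15.16): bearing = atan2(-44.11, -15.16) mod 360° = 251.03° ≈ 251°.

251°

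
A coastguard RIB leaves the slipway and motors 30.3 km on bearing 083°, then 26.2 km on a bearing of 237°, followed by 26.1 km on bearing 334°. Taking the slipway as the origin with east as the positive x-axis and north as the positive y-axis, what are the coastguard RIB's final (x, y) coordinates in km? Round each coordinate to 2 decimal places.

Leg 1 (083°, 30.3 km): east 30.3 sin 83° = 30.07, north 30.3 cos 83° = 3.69
Leg 2 (237°, 26.2 km): east 26.2 sin 237° = -21.97, north 26.2 cos 237° = -14.27
Leg 3 (334°, 26.1 km): east 26.1 sin 334° = -11.44, north 26.1 cos 334° = 23.46
Summing: -3.34 km east, 12.88 km north → (-3.34, 12.88).

(-3.34, 12.88)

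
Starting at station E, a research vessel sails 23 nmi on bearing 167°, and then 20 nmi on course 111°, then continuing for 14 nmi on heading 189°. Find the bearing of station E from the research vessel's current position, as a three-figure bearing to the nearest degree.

Leg 1 (167°, 23 nmi): east 23 sin 167° = 5.17, north 23 cos 167° = -22.41
Leg 2 (111°, 20 nmi): east 20 sin 111° = 18.67, north 20 cos 111° = -7.17
Leg 3 (189°, 14 nmi): east 14 sin 189° = -2.19, north 14 cos 189° = -13.83
Net displacement: 21.66 east, -43.41 north. Direction back to start is (-21.66, 43.41): bearing = atan2(-21.66, 43.41) mod 360° = 333.48° ≈ 333°.

333°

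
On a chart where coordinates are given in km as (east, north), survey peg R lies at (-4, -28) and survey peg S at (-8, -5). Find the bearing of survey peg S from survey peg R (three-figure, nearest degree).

Δeast = -8 − -4 = -4.00; Δnorth = -5 − -28 = 23.00.
Bearing = atan2(Δeast, Δnorth) mod 360° = 350.13° ≈ 350°.

350°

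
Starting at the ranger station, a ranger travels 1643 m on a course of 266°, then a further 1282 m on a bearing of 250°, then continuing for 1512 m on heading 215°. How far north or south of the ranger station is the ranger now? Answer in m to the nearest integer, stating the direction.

Leg 1 (266°, 1643 m): east 1643 sin 266° = -1639.00, north 1643 cos 266° = -114.61
Leg 2 (250°, 1282 m): east 1282 sin 250° = -1204.69, north 1282 cos 250° = -438.47
Leg 3 (215°, 1512 m): east 1512 sin 215° = -867.25, north 1512 cos 215° = -1238.56
Net north component: -1791.64 m.

1792 m south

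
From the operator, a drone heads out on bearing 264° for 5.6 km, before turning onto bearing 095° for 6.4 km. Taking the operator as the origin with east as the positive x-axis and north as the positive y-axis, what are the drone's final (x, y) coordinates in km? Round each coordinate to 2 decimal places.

(0.81, -1.14)

Leg 1 (264°, 5.6 km): east 5.6 sin 264° = -5.57, north 5.6 cos 264° = -0.59
Leg 2 (095°, 6.4 km): east 6.4 sin 95° = 6.38, north 6.4 cos 95° = -0.56
Summing: 0.81 km east, -1.14 km north → (0.81, -1.14).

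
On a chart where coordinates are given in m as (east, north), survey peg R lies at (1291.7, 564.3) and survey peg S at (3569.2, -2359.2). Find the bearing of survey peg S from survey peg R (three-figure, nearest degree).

142°

Δeast = 3569.2 − 1291.7 = 2277.50; Δnorth = -2359.2 − 564.3 = -2923.50.
Bearing = atan2(Δeast, Δnorth) mod 360° = 142.08° ≈ 142°.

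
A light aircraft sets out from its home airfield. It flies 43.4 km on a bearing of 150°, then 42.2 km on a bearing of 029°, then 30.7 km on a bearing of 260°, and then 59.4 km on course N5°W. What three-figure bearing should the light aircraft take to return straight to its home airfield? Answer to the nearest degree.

187°

Leg 1 (150°, 43.4 km): east 43.4 sin 150° = 21.70, north 43.4 cos 150° = -37.59
Leg 2 (029°, 42.2 km): east 42.2 sin 29° = 20.46, north 42.2 cos 29° = 36.91
Leg 3 (260°, 30.7 km): east 30.7 sin 260° = -30.23, north 30.7 cos 260° = -5.33
Leg 4 (N5°W, 59.4 km): east 59.4 sin 355° = -5.18, north 59.4 cos 355° = 59.17
Net displacement: 6.75 east, 53.17 north. Direction back to start is (-6.75, -53.17): bearing = atan2(-6.75, -53.17) mod 360° = 187.23° ≈ 187°.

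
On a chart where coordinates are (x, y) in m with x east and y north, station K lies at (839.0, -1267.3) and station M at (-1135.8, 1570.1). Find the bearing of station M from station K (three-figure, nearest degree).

Δeast = -1135.8 − 839.0 = -1974.80; Δnorth = 1570.1 − -1267.3 = 2837.40.
Bearing = atan2(Δeast, Δnorth) mod 360° = 325.16° ≈ 325°.

325°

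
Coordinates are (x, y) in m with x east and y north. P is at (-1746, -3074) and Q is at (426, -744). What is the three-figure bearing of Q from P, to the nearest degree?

043°

Δeast = 426 − -1746 = 2172.00; Δnorth = -744 − -3074 = 2330.00.
Bearing = atan2(Δeast, Δnorth) mod 360° = 42.99° ≈ 043°.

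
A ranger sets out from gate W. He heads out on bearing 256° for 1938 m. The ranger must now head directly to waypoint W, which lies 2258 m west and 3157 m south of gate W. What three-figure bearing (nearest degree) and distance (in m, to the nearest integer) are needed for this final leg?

188°, 2715 m

Leg 1 (256°, 1938 m): east 1938 sin 256° = -1880.43, north 1938 cos 256° = -468.84
Current position: (-1880.43, -468.84). Target: (-2258, -3157). Remaining: Δeast = -377.57, Δnorth = -2688.16.
Bearing = atan2(-377.57, -2688.16) mod 360° = 188.00°; distance = √((-377.57)² + (-2688.16)²) = 2714.542 m.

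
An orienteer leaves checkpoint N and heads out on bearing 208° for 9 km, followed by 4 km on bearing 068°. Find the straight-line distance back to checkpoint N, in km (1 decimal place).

Leg 1 (208°, 9 km): east 9 sin 208° = -4.23, north 9 cos 208° = -7.95
Leg 2 (068°, 4 km): east 4 sin 68° = 3.71, north 4 cos 68° = 1.50
Net: -0.52 east, -6.45 north. Distance = √((-0.52)² + (-6.45)²) = 6.469 km.

6.5 km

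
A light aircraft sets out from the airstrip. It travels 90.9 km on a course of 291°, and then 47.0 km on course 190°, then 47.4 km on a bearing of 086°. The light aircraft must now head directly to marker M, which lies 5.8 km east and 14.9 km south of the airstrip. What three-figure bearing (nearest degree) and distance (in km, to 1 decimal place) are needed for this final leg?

095°, 51.7 km

Leg 1 (291°, 90.9 km): east 90.9 sin 291° = -84.86, north 90.9 cos 291° = 32.58
Leg 2 (190°, 47.0 km): east 47.0 sin 190° = -8.16, north 47.0 cos 190° = -46.29
Leg 3 (086°, 47.4 km): east 47.4 sin 86° = 47.28, north 47.4 cos 86° = 3.31
Current position: (-45.74, -10.40). Target: (5.8, -14.9). Remaining: Δeast = 51.54, Δnorth = -4.50.
Bearing = atan2(51.54, -4.50) mod 360° = 94.99°; distance = √((51.54)² + (-4.50)²) = 51.735 km.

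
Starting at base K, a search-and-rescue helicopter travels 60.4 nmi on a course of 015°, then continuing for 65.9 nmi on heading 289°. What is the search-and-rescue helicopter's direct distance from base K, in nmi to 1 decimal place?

92.4 nmi

Leg 1 (015°, 60.4 nmi): east 60.4 sin 15° = 15.63, north 60.4 cos 15° = 58.34
Leg 2 (289°, 65.9 nmi): east 65.9 sin 289° = -62.31, north 65.9 cos 289° = 21.45
Net: -46.68 east, 79.80 north. Distance = √((-46.68)² + (79.80)²) = 92.446 nmi.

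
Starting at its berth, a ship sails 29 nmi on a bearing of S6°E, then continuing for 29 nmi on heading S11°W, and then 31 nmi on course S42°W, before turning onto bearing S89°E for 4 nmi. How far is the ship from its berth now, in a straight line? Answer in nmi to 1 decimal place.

82.7 nmi

Leg 1 (S6°E, 29 nmi): east 29 sin 174° = 3.03, north 29 cos 174° = -28.84
Leg 2 (S11°W, 29 nmi): east 29 sin 191° = -5.53, north 29 cos 191° = -28.47
Leg 3 (S42°W, 31 nmi): east 31 sin 222° = -20.74, north 31 cos 222° = -23.04
Leg 4 (S89°E, 4 nmi): east 4 sin 91° = 4.00, north 4 cos 91° = -0.07
Net: -19.25 east, -80.42 north. Distance = √((-19.25)² + (-80.42)²) = 82.687 nmi.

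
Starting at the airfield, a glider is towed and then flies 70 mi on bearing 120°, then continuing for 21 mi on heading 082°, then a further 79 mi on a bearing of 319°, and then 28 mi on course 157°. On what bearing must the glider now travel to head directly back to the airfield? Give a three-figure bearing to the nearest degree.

Leg 1 (120°, 70 mi): east 70 sin 120° = 60.62, north 70 cos 120° = -35.00
Leg 2 (082°, 21 mi): east 21 sin 82° = 20.80, north 21 cos 82° = 2.92
Leg 3 (319°, 79 mi): east 79 sin 319° = -51.83, north 79 cos 319° = 59.62
Leg 4 (157°, 28 mi): east 28 sin 157° = 10.94, north 28 cos 157° = -25.77
Net displacement: 40.53 east, 1.77 north. Direction back to start is (-40.53, -1.77): bearing = atan2(-40.53, -1.77) mod 360° = 267.50° ≈ 267°.

267°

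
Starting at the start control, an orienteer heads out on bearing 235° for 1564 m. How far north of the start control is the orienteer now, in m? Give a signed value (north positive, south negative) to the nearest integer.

Leg 1 (235°, 1564 m): east 1564 sin 235° = -1281.15, north 1564 cos 235° = -897.07
Net north component: -897.07 m.

-897 m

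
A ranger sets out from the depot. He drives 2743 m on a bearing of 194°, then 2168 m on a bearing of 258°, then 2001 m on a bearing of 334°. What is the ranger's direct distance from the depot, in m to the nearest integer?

3890 m

Leg 1 (194°, 2743 m): east 2743 sin 194° = -663.59, north 2743 cos 194° = -2661.52
Leg 2 (258°, 2168 m): east 2168 sin 258° = -2120.62, north 2168 cos 258° = -450.75
Leg 3 (334°, 2001 m): east 2001 sin 334° = -877.18, north 2001 cos 334° = 1798.49
Net: -3661.40 east, -1313.79 north. Distance = √((-3661.40)² + (-1313.79)²) = 3889.969 m.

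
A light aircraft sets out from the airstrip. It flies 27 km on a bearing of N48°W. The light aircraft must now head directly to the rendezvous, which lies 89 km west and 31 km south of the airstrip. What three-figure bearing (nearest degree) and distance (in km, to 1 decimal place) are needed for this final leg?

235°, 84.6 km

Leg 1 (N48°W, 27 km): east 27 sin 312° = -20.06, north 27 cos 312° = 18.07
Current position: (-20.06, 18.07). Target: (-89, -31). Remaining: Δeast = -68.94, Δnorth = -49.07.
Bearing = atan2(-68.94, -49.07) mod 360° = 234.56°; distance = √((-68.94)² + (-49.07)²) = 84.614 km.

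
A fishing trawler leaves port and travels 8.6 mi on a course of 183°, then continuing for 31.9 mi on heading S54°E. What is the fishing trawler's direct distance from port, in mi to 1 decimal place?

Leg 1 (183°, 8.6 mi): east 8.6 sin 183° = -0.45, north 8.6 cos 183° = -8.59
Leg 2 (S54°E, 31.9 mi): east 31.9 sin 126° = 25.81, north 31.9 cos 126° = -18.75
Net: 25.36 east, -27.34 north. Distance = √((25.36)² + (-27.34)²) = 37.288 mi.

37.3 mi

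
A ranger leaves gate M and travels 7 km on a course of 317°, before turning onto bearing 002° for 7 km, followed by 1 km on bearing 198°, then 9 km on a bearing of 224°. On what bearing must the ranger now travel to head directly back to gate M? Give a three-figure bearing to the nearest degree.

Leg 1 (317°, 7 km): east 7 sin 317° = -4.77, north 7 cos 317° = 5.12
Leg 2 (002°, 7 km): east 7 sin 2° = 0.24, north 7 cos 2° = 7.00
Leg 3 (198°, 1 km): east 1 sin 198° = -0.31, north 1 cos 198° = -0.95
Leg 4 (224°, 9 km): east 9 sin 224° = -6.25, north 9 cos 224° = -6.47
Net displacement: -11.09 east, 4.69 north. Direction back to start is (11.09, -4.69): bearing = atan2(11.09, -4.69) mod 360° = 112.92° ≈ 113°.

113°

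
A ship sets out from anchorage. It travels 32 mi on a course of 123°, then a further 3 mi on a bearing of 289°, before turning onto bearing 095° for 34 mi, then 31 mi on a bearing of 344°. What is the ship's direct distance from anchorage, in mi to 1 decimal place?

Leg 1 (123°, 32 mi): east 32 sin 123° = 26.84, north 32 cos 123° = -17.43
Leg 2 (289°, 3 mi): east 3 sin 289° = -2.84, north 3 cos 289° = 0.98
Leg 3 (095°, 34 mi): east 34 sin 95° = 33.87, north 34 cos 95° = -2.96
Leg 4 (344°, 31 mi): east 31 sin 344° = -8.54, north 31 cos 344° = 29.80
Net: 49.33 east, 10.38 north. Distance = √((49.33)² + (10.38)²) = 50.408 mi.

50.4 mi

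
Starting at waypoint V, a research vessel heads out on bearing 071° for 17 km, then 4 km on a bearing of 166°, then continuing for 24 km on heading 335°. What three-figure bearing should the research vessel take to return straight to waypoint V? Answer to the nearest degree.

Leg 1 (071°, 17 km): east 17 sin 71° = 16.07, north 17 cos 71° = 5.53
Leg 2 (166°, 4 km): east 4 sin 166° = 0.97, north 4 cos 166° = -3.88
Leg 3 (335°, 24 km): east 24 sin 335° = -10.14, north 24 cos 335° = 21.75
Net displacement: 6.90 east, 23.40 north. Direction back to start is (-6.90, -23.40): bearing = atan2(-6.90, -23.40) mod 360° = 196.42° ≈ 196°.

196°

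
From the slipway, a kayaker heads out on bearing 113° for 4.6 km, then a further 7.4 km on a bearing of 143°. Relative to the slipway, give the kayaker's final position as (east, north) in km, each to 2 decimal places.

Leg 1 (113°, 4.6 km): east 4.6 sin 113° = 4.23, north 4.6 cos 113° = -1.80
Leg 2 (143°, 7.4 km): east 7.4 sin 143° = 4.45, north 7.4 cos 143° = -5.91
Summing: 8.69 km east, -7.71 km north → (8.69, -7.71).

(8.69, -7.71)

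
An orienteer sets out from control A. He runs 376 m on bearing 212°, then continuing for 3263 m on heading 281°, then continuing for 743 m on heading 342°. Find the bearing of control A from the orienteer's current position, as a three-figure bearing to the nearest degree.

106°

Leg 1 (212°, 376 m): east 376 sin 212° = -199.25, north 376 cos 212° = -318.87
Leg 2 (281°, 3263 m): east 3263 sin 281° = -3203.05, north 3263 cos 281° = 622.61
Leg 3 (342°, 743 m): east 743 sin 342° = -229.60, north 743 cos 342° = 706.63
Net displacement: -3631.90 east, 1010.38 north. Direction back to start is (3631.90, -1010.38): bearing = atan2(3631.90, -1010.38) mod 360° = 105.55° ≈ 106°.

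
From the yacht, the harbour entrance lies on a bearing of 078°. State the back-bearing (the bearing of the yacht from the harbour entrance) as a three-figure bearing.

Back-bearing = 078° + 180° = 258°.

258°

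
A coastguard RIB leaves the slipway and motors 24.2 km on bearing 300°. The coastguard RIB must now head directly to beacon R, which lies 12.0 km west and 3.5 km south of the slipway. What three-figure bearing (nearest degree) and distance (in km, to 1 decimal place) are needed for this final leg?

150°, 18.0 km

Leg 1 (300°, 24.2 km): east 24.2 sin 300° = -20.96, north 24.2 cos 300° = 12.10
Current position: (-20.96, 12.10). Target: (-12.0, -3.5). Remaining: Δeast = 8.96, Δnorth = -15.60.
Bearing = atan2(8.96, -15.60) mod 360° = 150.13°; distance = √((8.96)² + (-15.60)²) = 17.989 km.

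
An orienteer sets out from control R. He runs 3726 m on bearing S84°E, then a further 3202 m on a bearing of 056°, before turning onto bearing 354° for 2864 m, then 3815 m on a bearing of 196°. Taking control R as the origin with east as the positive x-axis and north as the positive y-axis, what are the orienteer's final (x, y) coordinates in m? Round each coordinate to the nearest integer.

Leg 1 (S84°E, 3726 m): east 3726 sin 96° = 3705.59, north 3726 cos 96° = -389.47
Leg 2 (056°, 3202 m): east 3202 sin 56° = 2654.58, north 3202 cos 56° = 1790.54
Leg 3 (354°, 2864 m): east 2864 sin 354° = -299.37, north 2864 cos 354° = 2848.31
Leg 4 (196°, 3815 m): east 3815 sin 196° = -1051.56, north 3815 cos 196° = -3667.21
Summing: 5009.24 m east, 582.16 m north → (5009, 582).

(5009, 582)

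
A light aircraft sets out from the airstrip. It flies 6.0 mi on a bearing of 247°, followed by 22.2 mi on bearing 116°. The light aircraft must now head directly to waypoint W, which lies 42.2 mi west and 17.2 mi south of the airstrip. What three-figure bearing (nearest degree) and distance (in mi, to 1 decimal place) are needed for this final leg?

265°, 56.9 mi

Leg 1 (247°, 6.0 mi): east 6.0 sin 247° = -5.52, north 6.0 cos 247° = -2.34
Leg 2 (116°, 22.2 mi): east 22.2 sin 116° = 19.95, north 22.2 cos 116° = -9.73
Current position: (14.43, -12.08). Target: (-42.2, -17.2). Remaining: Δeast = -56.63, Δnorth = -5.12.
Bearing = atan2(-56.63, -5.12) mod 360° = 264.83°; distance = √((-56.63)² + (-5.12)²) = 56.862 mi.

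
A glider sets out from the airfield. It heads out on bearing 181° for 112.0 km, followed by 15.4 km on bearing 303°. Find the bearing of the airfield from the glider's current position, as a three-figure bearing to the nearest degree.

Leg 1 (181°, 112.0 km): east 112.0 sin 181° = -1.95, north 112.0 cos 181° = -111.98
Leg 2 (303°, 15.4 km): east 15.4 sin 303° = -12.92, north 15.4 cos 303° = 8.39
Net displacement: -14.87 east, -103.60 north. Direction back to start is (14.87, 103.60): bearing = atan2(14.87, 103.60) mod 360° = 8.17° ≈ 008°.

008°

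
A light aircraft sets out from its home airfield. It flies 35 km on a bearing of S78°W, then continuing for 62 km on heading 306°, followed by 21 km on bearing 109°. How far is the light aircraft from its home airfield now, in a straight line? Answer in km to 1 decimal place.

68.3 km

Leg 1 (S78°W, 35 km): east 35 sin 258° = -34.24, north 35 cos 258° = -7.28
Leg 2 (306°, 62 km): east 62 sin 306° = -50.16, north 62 cos 306° = 36.44
Leg 3 (109°, 21 km): east 21 sin 109° = 19.86, north 21 cos 109° = -6.84
Net: -64.54 east, 22.33 north. Distance = √((-64.54)² + (22.33)²) = 68.292 km.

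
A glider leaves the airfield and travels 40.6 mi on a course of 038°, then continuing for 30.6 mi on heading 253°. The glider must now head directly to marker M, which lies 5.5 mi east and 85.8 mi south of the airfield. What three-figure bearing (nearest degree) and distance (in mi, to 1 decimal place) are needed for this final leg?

175°, 109.3 mi

Leg 1 (038°, 40.6 mi): east 40.6 sin 38° = 25.00, north 40.6 cos 38° = 31.99
Leg 2 (253°, 30.6 mi): east 30.6 sin 253° = -29.26, north 30.6 cos 253° = -8.95
Current position: (-4.27, 23.05). Target: (5.5, -85.8). Remaining: Δeast = 9.77, Δnorth = -108.85.
Bearing = atan2(9.77, -108.85) mod 360° = 174.87°; distance = √((9.77)² + (-108.85)²) = 109.284 mi.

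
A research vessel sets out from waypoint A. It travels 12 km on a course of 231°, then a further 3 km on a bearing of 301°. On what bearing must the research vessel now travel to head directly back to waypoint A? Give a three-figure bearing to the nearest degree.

063°

Leg 1 (231°, 12 km): east 12 sin 231° = -9.33, north 12 cos 231° = -7.55
Leg 2 (301°, 3 km): east 3 sin 301° = -2.57, north 3 cos 301° = 1.55
Net displacement: -11.90 east, -6.01 north. Direction back to start is (11.90, 6.01): bearing = atan2(11.90, 6.01) mod 360° = 63.21° ≈ 063°.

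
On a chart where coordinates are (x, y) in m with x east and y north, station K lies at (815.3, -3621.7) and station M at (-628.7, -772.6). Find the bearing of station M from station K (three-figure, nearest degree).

333°

Δeast = -628.7 − 815.3 = -1444.00; Δnorth = -772.6 − -3621.7 = 2849.10.
Bearing = atan2(Δeast, Δnorth) mod 360° = 333.12° ≈ 333°.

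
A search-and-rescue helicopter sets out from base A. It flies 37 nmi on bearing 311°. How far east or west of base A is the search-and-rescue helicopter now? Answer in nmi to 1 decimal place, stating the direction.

Leg 1 (311°, 37 nmi): east 37 sin 311° = -27.92, north 37 cos 311° = 24.27
Net east component: -27.92 nmi.

27.9 nmi west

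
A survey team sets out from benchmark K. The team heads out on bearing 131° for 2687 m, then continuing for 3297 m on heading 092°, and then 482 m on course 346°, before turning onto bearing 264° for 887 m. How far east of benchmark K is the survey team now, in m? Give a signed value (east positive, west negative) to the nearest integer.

4324 m

Leg 1 (131°, 2687 m): east 2687 sin 131° = 2027.90, north 2687 cos 131° = -1762.83
Leg 2 (092°, 3297 m): east 3297 sin 92° = 3294.99, north 3297 cos 92° = -115.06
Leg 3 (346°, 482 m): east 482 sin 346° = -116.61, north 482 cos 346° = 467.68
Leg 4 (264°, 887 m): east 887 sin 264° = -882.14, north 887 cos 264° = -92.72
Net east component: 4324.15 m.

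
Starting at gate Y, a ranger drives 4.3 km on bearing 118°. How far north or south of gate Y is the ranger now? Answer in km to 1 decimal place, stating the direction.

Leg 1 (118°, 4.3 km): east 4.3 sin 118° = 3.80, north 4.3 cos 118° = -2.02
Net north component: -2.02 km.

2.0 km south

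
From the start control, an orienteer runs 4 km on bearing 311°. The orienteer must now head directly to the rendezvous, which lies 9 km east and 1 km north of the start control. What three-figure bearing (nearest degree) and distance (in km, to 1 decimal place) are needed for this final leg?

098°, 12.1 km

Leg 1 (311°, 4 km): east 4 sin 311° = -3.02, north 4 cos 311° = 2.62
Current position: (-3.02, 2.62). Target: (9, 1). Remaining: Δeast = 12.02, Δnorth = -1.62.
Bearing = atan2(12.02, -1.62) mod 360° = 97.70°; distance = √((12.02)² + (-1.62)²) = 12.128 km.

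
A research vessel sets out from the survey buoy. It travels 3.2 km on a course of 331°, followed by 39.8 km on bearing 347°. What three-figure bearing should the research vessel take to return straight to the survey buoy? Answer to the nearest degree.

Leg 1 (331°, 3.2 km): east 3.2 sin 331° = -1.55, north 3.2 cos 331° = 2.80
Leg 2 (347°, 39.8 km): east 39.8 sin 347° = -8.95, north 39.8 cos 347° = 38.78
Net displacement: -10.50 east, 41.58 north. Direction back to start is (10.50, -41.58): bearing = atan2(10.50, -41.58) mod 360° = 165.82° ≈ 166°.

166°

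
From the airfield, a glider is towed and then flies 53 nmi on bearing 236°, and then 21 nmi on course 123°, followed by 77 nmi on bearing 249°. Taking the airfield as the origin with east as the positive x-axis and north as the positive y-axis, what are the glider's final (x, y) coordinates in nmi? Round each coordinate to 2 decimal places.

Leg 1 (236°, 53 nmi): east 53 sin 236° = -43.94, north 53 cos 236° = -29.64
Leg 2 (123°, 21 nmi): east 21 sin 123° = 17.61, north 21 cos 123° = -11.44
Leg 3 (249°, 77 nmi): east 77 sin 249° = -71.89, north 77 cos 249° = -27.59
Summing: -98.21 nmi east, -68.67 nmi north → (-98.21, -68.67).

(-98.21, -68.67)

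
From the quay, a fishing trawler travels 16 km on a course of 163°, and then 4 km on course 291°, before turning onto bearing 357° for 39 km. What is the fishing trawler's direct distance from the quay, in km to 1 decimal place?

Leg 1 (163°, 16 km): east 16 sin 163° = 4.68, north 16 cos 163° = -15.30
Leg 2 (291°, 4 km): east 4 sin 291° = -3.73, north 4 cos 291° = 1.43
Leg 3 (357°, 39 km): east 39 sin 357° = -2.04, north 39 cos 357° = 38.95
Net: -1.10 east, 25.08 north. Distance = √((-1.10)² + (25.08)²) = 25.103 km.

25.1 km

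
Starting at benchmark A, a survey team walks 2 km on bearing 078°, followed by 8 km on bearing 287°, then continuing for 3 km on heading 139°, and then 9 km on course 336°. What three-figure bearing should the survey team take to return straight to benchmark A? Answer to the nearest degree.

Leg 1 (078°, 2 km): east 2 sin 78° = 1.96, north 2 cos 78° = 0.42
Leg 2 (287°, 8 km): east 8 sin 287° = -7.65, north 8 cos 287° = 2.34
Leg 3 (139°, 3 km): east 3 sin 139° = 1.97, north 3 cos 139° = -2.26
Leg 4 (336°, 9 km): east 9 sin 336° = -3.66, north 9 cos 336° = 8.22
Net displacement: -7.39 east, 8.71 north. Direction back to start is (7.39, -8.71): bearing = atan2(7.39, -8.71) mod 360° = 139.71° ≈ 140°.

140°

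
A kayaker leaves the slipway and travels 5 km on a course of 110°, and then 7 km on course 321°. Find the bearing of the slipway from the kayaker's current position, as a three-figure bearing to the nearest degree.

Leg 1 (110°, 5 km): east 5 sin 110° = 4.70, north 5 cos 110° = -1.71
Leg 2 (321°, 7 km): east 7 sin 321° = -4.41, north 7 cos 321° = 5.44
Net displacement: 0.29 east, 3.73 north. Direction back to start is (-0.29, -3.73): bearing = atan2(-0.29, -3.73) mod 360° = 184.49° ≈ 184°.

184°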